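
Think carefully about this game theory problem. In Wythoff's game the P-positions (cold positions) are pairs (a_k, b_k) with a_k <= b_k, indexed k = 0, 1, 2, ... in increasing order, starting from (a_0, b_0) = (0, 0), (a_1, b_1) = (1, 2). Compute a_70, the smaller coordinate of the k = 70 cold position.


By Wythoff's theorem, a_k = floor(k * phi) and b_k = floor(k * phi^2) = a_k + k, where phi = (1 + sqrt(5))/2 is the golden ratio.
phi = (1 + sqrt(5))/2 = 1.618034
k = 70
k * phi = 70 * 1.618034 = 113.262379
a_70 = floor(k * phi) = 113

113


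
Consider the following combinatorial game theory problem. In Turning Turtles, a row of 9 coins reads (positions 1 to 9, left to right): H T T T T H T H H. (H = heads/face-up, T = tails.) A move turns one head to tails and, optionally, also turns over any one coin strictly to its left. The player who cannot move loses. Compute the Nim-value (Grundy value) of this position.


Coins: H T T T T H T H H
Key fact: a single head at position k behaves exactly like a Nim heap of size k (turning it to T and optionally flipping a coin at j < k corresponds to moving the heap from k to j, or to 0), and heads combine as a disjunctive sum (two heads at the same place would cancel, matching j XOR j = 0). So the Nim-value is the XOR of the 1-indexed positions of the heads.
Face-up positions (1-indexed): [1, 6, 8, 9]
XOR 0 with 1: 0 XOR 1 = 1
XOR 1 with 6: 1 XOR 6 = 7
XOR 7 with 8: 7 XOR 8 = 15
XOR 15 with 9: 15 XOR 9 = 6
Nim-value = 6

6


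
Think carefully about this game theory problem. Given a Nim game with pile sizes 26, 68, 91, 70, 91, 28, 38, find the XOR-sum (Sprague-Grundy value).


We need the XOR (exclusive or) of all pile sizes.
After XOR-ing pile 1 (size 26): 0 XOR 26 = 26
After XOR-ing pile 2 (size 68): 26 XOR 68 = 94
After XOR-ing pile 3 (size 91): 94 XOR 91 = 5
After XOR-ing pile 4 (size 70): 5 XOR 70 = 67
After XOR-ing pile 5 (size 91): 67 XOR 91 = 24
After XOR-ing pile 6 (size 28): 24 XOR 28 = 4
After XOR-ing pile 7 (size 38): 4 XOR 38 = 34
The Nim-value of this position is 34.

34


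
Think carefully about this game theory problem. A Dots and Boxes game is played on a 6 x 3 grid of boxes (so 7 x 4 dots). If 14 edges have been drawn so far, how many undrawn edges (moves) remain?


Grid: 6 x 3 boxes, i.e. 7 rows and 4 columns of dots.
Horizontal edges: (rows + 1) * cols = 7 * 3 = 21
Vertical edges: rows * (cols + 1) = 6 * 4 = 24
Total edges: 21 + 24 = 45
Edges drawn: 14
Remaining: 45 - 14 = 31

31


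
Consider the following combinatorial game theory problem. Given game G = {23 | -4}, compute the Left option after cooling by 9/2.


Original game: {23 | -4} (a switch {a | b} with a > b).
Cooling by t (for t below the temperature (a - b)/2 = 27/2) taxes each move by t: {a | b} cooled by t is {a - t | b + t}.
Cooling amount: t = 9/2
Cooled Left option: 23 - 9/2 = 37/2
Cooled Right option: -4 + 9/2 = 1/2
Cooled game: {37/2 | 1/2}
Left option = 37/2

37/2


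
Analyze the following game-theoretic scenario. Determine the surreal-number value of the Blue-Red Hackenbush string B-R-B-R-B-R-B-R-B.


Edges (from ground): B-R-B-R-B-R-B-R-B
By Berlekamp's sign-expansion rule, a Blue-Red Hackenbush stalk has the value of the surreal number whose sign sequence is the edge sequence with B -> + and R -> -.
Sign sequence: +-+-+-+-+
Trace the sign expansion in the surreal number tree, starting from 0:
Edge 1: B (sign +) -> bounds (0, +inf), value = 1
Edge 2: R (sign -) -> bounds (0, 1), value = 1/2
Edge 3: B (sign +) -> bounds (1/2, 1), value = 3/4
Edge 4: R (sign -) -> bounds (1/2, 3/4), value = 5/8
Edge 5: B (sign +) -> bounds (5/8, 3/4), value = 11/16
Edge 6: R (sign -) -> bounds (5/8, 11/16), value = 21/32
Edge 7: B (sign +) -> bounds (21/32, 11/16), value = 43/64
Edge 8: R (sign -) -> bounds (21/32, 43/64), value = 85/128
Edge 9: B (sign +) -> bounds (85/128, 43/64), value = 171/256
Game value = 171/256

171/256


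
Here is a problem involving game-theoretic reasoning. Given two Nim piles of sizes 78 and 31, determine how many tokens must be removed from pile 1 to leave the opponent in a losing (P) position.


Piles: 78 and 31
Current XOR: 78 XOR 31 = 81 (non-zero, so this is an N-position).
To make the XOR zero, we need to find a move that balances the piles.
For pile 1 (size 78): target = 78 XOR 81 = 31
We reduce pile 1 from 78 to 31.
Tokens removed: 78 - 31 = 47
Verification: 31 XOR 31 = 0

47


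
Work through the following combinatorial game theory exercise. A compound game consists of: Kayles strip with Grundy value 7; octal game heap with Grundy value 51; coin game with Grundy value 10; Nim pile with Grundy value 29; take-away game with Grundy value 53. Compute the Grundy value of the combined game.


By the Sprague-Grundy theorem, the Grundy value of a sum of games is the XOR of individual Grundy values.
Kayles strip: Grundy value = 7. Running XOR: 0 XOR 7 = 7
octal game heap: Grundy value = 51. Running XOR: 7 XOR 51 = 52
coin game: Grundy value = 10. Running XOR: 52 XOR 10 = 62
Nim pile: Grundy value = 29. Running XOR: 62 XOR 29 = 35
take-away game: Grundy value = 53. Running XOR: 35 XOR 53 = 22
The combined Grundy value is 22.

22


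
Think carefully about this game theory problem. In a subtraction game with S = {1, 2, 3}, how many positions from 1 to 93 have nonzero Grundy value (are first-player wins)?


Subtraction set S = {1, 2, 3}, so G(n) = n mod 4.
G(n) = 0 when n is a multiple of 4.
Multiples of 4 in [1, 93]: 23
N-positions (nonzero Grundy) = 93 - 23 = 70

70


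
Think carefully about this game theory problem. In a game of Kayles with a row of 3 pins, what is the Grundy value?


Kayles: a move removes 1 or 2 adjacent pins from a contiguous row.
Removing pins from a row of k leaves two independent rows (a, b) with a + b = k - 1 (one pin) or a + b = k - 2 (two pins); an end removal gives a = 0.
By Sprague-Grundy, G(k) = mex{ G(a) XOR G(b) } over all these splits. G(0) = 0.
G(1): splits (0,0):0^0=0 -> mex({0}) = 1
G(2): splits (0,1):0^1=1 (0,0):0^0=0 -> mex({0, 1}) = 2
G(3): splits (0,2):0^2=2 (1,1):1^1=0 (0,1):0^1=1 -> mex({0, 1, 2}) = 3
Therefore G(3) = 3.

3


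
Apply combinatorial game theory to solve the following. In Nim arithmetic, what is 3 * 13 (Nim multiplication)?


Nim multiplication is bilinear over XOR: (u XOR v) * w = (u*w) XOR (v*w).
So we split each operand into its bit components and XOR the pairwise Nim products.
3 = 1 + 2 (as XOR of powers of 2).
13 = 1 + 4 + 8 (as XOR of powers of 2).
Using the standard Nim-product table on single bits:
  2*2 = 3,   2*4 = 8,   2*8 = 12,
  4*4 = 6,   4*8 = 11,  8*8 = 13,
and  1*x = x (identity), k*l = l*k (commutative).
Pairwise Nim products:
  1 * 1 = 1
  1 * 4 = 4
  1 * 8 = 8
  2 * 1 = 2
  2 * 4 = 8
  2 * 8 = 12
XOR them: 1 XOR 4 XOR 8 XOR 2 XOR 8 XOR 12 = 11.
Result: 3 * 13 = 11 (in Nim).

11


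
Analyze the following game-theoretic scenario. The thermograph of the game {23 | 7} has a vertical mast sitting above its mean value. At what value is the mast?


Game = {23 | 7}, a switch {a | b} with numbers a > b.
Its thermograph has left wall a - t and right wall b + t, which meet at t = (a - b)/2, where both equal (a + b)/2. So the mast (mean value) is at (a + b)/2.
Mean = (23 + (7))/2 = 30/2 = 15

15


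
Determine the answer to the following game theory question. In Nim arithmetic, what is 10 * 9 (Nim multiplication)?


Nim multiplication is bilinear over XOR: (u XOR v) * w = (u*w) XOR (v*w).
So we split each operand into its bit components and XOR the pairwise Nim products.
10 = 2 + 8 (as XOR of powers of 2).
9 = 1 + 8 (as XOR of powers of 2).
Using the standard Nim-product table on single bits:
  2*2 = 3,   2*4 = 8,   2*8 = 12,
  4*4 = 6,   4*8 = 11,  8*8 = 13,
and  1*x = x (identity), k*l = l*k (commutative).
Pairwise Nim products:
  2 * 1 = 2
  2 * 8 = 12
  8 * 1 = 8
  8 * 8 = 13
XOR them: 2 XOR 12 XOR 8 XOR 13 = 11.
Result: 10 * 9 = 11 (in Nim).

11


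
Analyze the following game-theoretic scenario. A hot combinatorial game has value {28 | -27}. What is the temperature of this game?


The game is {28 | -27}, a switch {a | b} with numbers a > b.
Cooling {a | b} by t gives {a - t | b + t}, which stops being hot when a - t = b + t, i.e. at t = (a - b)/2. So the temperature of a switch is (a - b)/2.
Temperature = (Left option - Right option) / 2
= (28 - (-27)) / 2
= 55 / 2
= 55/2

55/2


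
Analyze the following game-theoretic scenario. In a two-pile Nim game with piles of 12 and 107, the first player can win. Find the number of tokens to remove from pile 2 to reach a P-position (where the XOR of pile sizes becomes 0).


Piles: 12 and 107
Current XOR: 12 XOR 107 = 103 (non-zero, so this is an N-position).
To make the XOR zero, we need to find a move that balances the piles.
For pile 2 (size 107): target = 107 XOR 103 = 12
We reduce pile 2 from 107 to 12.
Tokens removed: 107 - 12 = 95
Verification: 12 XOR 12 = 0

95


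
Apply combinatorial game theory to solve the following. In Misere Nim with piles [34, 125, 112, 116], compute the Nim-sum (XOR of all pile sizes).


We need the XOR (exclusive or) of all pile sizes.
After XOR-ing pile 1 (size 34): 0 XOR 34 = 34
After XOR-ing pile 2 (size 125): 34 XOR 125 = 95
After XOR-ing pile 3 (size 112): 95 XOR 112 = 47
After XOR-ing pile 4 (size 116): 47 XOR 116 = 91
The Nim-value of this position is 91.

91


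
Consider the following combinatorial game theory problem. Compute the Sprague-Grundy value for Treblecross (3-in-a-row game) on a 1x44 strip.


Treblecross: place X on empty cells; 3-in-a-row wins.
Playing within two cells of an existing X lets the opponent win at once, so sensible play treats the cells i-2..i+2 around each X as dead. The player left with no safe cell loses, so this is a normal-play take-away game on strips of safe cells.
Placing X at cell i (0-indexed) of a strip of k safe cells leaves independent strips of sizes max(0, i-2) and max(0, k-i-3). Hence G(k) = mex{ G(max(0,i-2)) XOR G(max(0,k-i-3)) : 0 <= i < k }, with G(0) = 0.
G(1): splits (0,0):0^0=0 -> mex({0}) = 1
G(2): splits (0,0):0^0=0 -> mex({0}) = 1
G(3): splits (0,0):0^0=0 -> mex({0}) = 1
G(4): splits (0,1):0^1=1 (0,0):0^0=0 -> mex({0, 1}) = 2
G(5): splits (0,2):0^1=1 (0,1):0^1=1 (0,0):0^0=0 -> mex({0, 1}) = 2
G(6) = mex({1}) = 0
G(7) = mex({0, 1, 2}) = 3
G(8) = mex({0, 1, 2}) = 3
G(9) = mex({0, 2}) = 1
G(10) = mex({0, 2, 3}) = 1
G(11) = mex({0, 3}) = 1
G(12) = mex({1, 3}) = 0
G(13) = mex({0, 1, 2, 3}) = 4
G(14) = mex({0, 1, 2}) = 3
G(15) = mex({0, 1, 2}) = 3
G(16) = mex({0, 1, 2, 4}) = 3
G(17) = mex({0, 1, 3, 4}) = 2
G(18) = mex({0, 1, 3, 4}) = 2
G(19) = mex({0, 1, 3, 5}) = 2
G(20) = mex({0, 1, 2, 3, 5}) = 4
G(21) = mex({0, 1, 2, 3, 5}) = 4
G(22) = mex({1, 2, 6}) = 0
G(23) = mex({0, 1, 2, 3, 4, 6}) = 5
G(24) = mex({0, 1, 2, 3, 4}) = 5
G(25) = mex({0, 1, 3, 4, 7}) = 2
G(26) = mex({0, 1, 3, 4, 5, 7}) = 2
G(27) = mex({0, 1, 3, 5}) = 2
G(28) = mex({0, 1, 2, 5}) = 3
G(29) = mex({0, 1, 2, 4, 5, 6}) = 3
G(30) = mex({1, 2, 4, 6}) = 0
G(31) = mex({0, 1, 2, 3, 4, 6}) = 5
G(32) = mex({1, 2, 3, 4, 7}) = 0
G(33) = mex({0, 3, 7}) = 1
G(34) = mex({0, 2, 3, 5, 7}) = 1
G(35) = mex({0, 2, 3, 5, 6}) = 1
G(36) = mex({0, 1, 2, 5, 6}) = 3
G(37) = mex({0, 1, 2, 4, 5, 6}) = 3
G(38) = mex({0, 1, 2, 4}) = 3
G(39) = mex({0, 1, 2, 3, 4, 7}) = 5
G(40) = mex({0, 1, 2, 3, 4, 5, 7}) = 6
G(41) = mex({0, 1, 2, 3, 5, 7}) = 4
G(42) = mex({0, 1, 2, 3, 5, 6, 7}) = 4
G(43) = mex({0, 2, 3, 5, 6}) = 1
G(44) = mex({1, 2, 3, 4, 5, 6}) = 0
Therefore G(44) = 0.

0


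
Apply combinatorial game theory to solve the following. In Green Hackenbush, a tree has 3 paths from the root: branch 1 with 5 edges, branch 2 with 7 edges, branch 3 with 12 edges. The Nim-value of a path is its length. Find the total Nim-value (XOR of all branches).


The tree has 3 branches from the ground vertex.
In Green Hackenbush, the Nim-value of a simple path of length k is k.
Branch 1: length 5, Nim-value = 5
Branch 2: length 7, Nim-value = 7
Branch 3: length 12, Nim-value = 12
Total Nim-value = XOR of all branch values:
0 XOR 5 = 5
5 XOR 7 = 2
2 XOR 12 = 14
Nim-value of the tree = 14

14


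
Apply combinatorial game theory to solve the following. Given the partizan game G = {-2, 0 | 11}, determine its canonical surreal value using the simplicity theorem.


Left options: {-2, 0}, max = 0
Right options: {11}, min = 11
All options are numbers and max(Left) < min(Right), so by the simplicity theorem the value is the simplest (earliest-born) number strictly between 0 and 11.
Integers 1 through 10 all lie strictly between 0 and 11.
Among integers, the simplest (lowest birthday = smallest |n|; 0 is born on day 0, +-n on day n) is 1.
No non-integer in the interval can be simpler: if x is a non-integer in the interval, then floor(x) or ceil(x) also lies in the interval (the interval contains an integer), and both are proper prefixes of x's sign expansion, i.e. born earlier. So the game value is 1.
Game value = 1

1


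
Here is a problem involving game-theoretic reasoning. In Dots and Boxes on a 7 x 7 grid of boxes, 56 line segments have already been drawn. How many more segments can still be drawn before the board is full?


Grid: 7 x 7 boxes, i.e. 8 rows and 8 columns of dots.
Horizontal edges: (rows + 1) * cols = 8 * 7 = 56
Vertical edges: rows * (cols + 1) = 7 * 8 = 56
Total edges: 56 + 56 = 112
Edges drawn: 56
Remaining: 112 - 56 = 56

56


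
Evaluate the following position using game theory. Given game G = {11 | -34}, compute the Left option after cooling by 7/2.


Original game: {11 | -34} (a switch {a | b} with a > b).
Cooling by t (for t below the temperature (a - b)/2 = 45/2) taxes each move by t: {a | b} cooled by t is {a - t | b + t}.
Cooling amount: t = 7/2
Cooled Left option: 11 - 7/2 = 15/2
Cooled Right option: -34 + 7/2 = -61/2
Cooled game: {15/2 | -61/2}
Left option = 15/2

15/2


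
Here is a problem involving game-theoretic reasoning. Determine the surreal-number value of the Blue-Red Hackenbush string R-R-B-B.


Edges (from ground): R-R-B-B
By Berlekamp's sign-expansion rule, a Blue-Red Hackenbush stalk has the value of the surreal number whose sign sequence is the edge sequence with B -> + and R -> -.
Sign sequence: --++
Trace the sign expansion in the surreal number tree, starting from 0:
Edge 1: R (sign -) -> bounds (-inf, 0), value = -1
Edge 2: R (sign -) -> bounds (-inf, -1), value = -2
Edge 3: B (sign +) -> bounds (-2, -1), value = -3/2
Edge 4: B (sign +) -> bounds (-3/2, -1), value = -5/4
Game value = -5/4

-5/4


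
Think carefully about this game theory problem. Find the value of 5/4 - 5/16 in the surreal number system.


x = 5/4, y = 5/16
Converting to common denominator: 16
x = 20/16, y = 5/16
x - y = 5/4 - 5/16 = 15/16

15/16


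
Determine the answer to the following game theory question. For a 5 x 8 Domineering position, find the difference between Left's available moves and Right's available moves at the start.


Board is 5 x 8 (rows x cols).
Left (vertical) placements: (rows-1) * cols = 4 * 8 = 32
Right (horizontal) placements: rows * (cols-1) = 5 * 7 = 35
Advantage = Left - Right = 32 - 35 = -3

-3


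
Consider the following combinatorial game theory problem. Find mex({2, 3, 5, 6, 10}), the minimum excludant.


Set = {2, 3, 5, 6, 10}
0 is NOT in the set. This is the mex.
mex = 0

0


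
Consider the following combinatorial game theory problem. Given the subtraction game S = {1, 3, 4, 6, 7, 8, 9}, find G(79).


The subtraction set is S = {1, 3, 4, 6, 7, 8, 9}.
G(k) = mex{ G(k - s) : s in S, s <= k }. We compute iteratively: G(0) = 0.
G(1) = mex({0}) = 1
G(2) = mex({1}) = 0
G(3) = mex({0}) = 1
G(4) = mex({0, 1}) = 2
G(5) = mex({0, 1, 2}) = 3
G(6) = mex({0, 1, 3}) = 2
G(7) = mex({0, 1, 2}) = 3
G(8) = mex({0, 1, 2, 3}) = 4
G(9) = mex({0, 1, 2, 3, 4}) = 5
G(10) = mex({0, 1, 2, 3, 5}) = 4
G(11) = mex({0, 1, 2, 3, 4}) = 5
G(12) = mex({1, 2, 3, 4, 5}) = 0
G(13) = mex({0, 2, 3, 4, 5}) = 1
G(14) = mex({1, 2, 3, 4, 5}) = 0
G(15) = mex({0, 2, 3, 4, 5}) = 1
G(16) = mex({0, 1, 3, 4, 5}) = 2
G(17) = mex({0, 1, 2, 4, 5}) = 3
G(18) = mex({0, 1, 3, 4, 5}) = 2
G(19) = mex({0, 1, 2, 4, 5}) = 3
G(20) = mex({0, 1, 2, 3, 5}) = 4
Observe that G(12)..G(20) = 0, 1, 0, 1, 2, 3, 2, 3, 4 repeats G(0)..G(8) = 0, 1, 0, 1, 2, 3, 2, 3, 4.
For k >= max(S) = 9, G(k) is determined by the previous 9 values G(k-9)..G(k-1); a window of 9 consecutive values has recurred shifted by 12, so by induction G(k + 12) = G(k) for all k >= 0: the sequence is periodic from the start with period 12.
One period: G(0..11) = 0, 1, 0, 1, 2, 3, 2, 3, 4, 5, 4, 5.
79 mod 12 = 7, so G(79) = G(7) = 3.

3


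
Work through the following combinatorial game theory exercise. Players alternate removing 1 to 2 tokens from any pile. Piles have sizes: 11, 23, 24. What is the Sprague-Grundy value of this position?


Subtraction set: {1, 2}
For this subtraction set, G(n) = n mod 3 (period = max + 1 = 3).
Pile 1 (size 11): G(11) = 11 mod 3 = 2
Pile 2 (size 23): G(23) = 23 mod 3 = 2
Pile 3 (size 24): G(24) = 24 mod 3 = 0
Total Grundy value = XOR of all: 2 XOR 2 XOR 0 = 0

0


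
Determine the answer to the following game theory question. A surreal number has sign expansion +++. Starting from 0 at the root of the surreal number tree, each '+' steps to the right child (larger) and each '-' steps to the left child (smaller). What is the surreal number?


Sign expansion: +++
Rule: track bounds (lo, hi), initially (-inf, +inf). On '+', the current value becomes lo and we move to the simplest number in (value, hi): value + 1 if hi = +inf, otherwise the midpoint (value + hi)/2. On '-', the current value becomes hi and we move to value - 1 if lo = -inf, otherwise the midpoint (lo + value)/2.
Start at 0.
Step 1: sign = +, move right. Bounds: (0, +inf). Value = 1
Step 2: sign = +, move right. Bounds: (1, +inf). Value = 2
Step 3: sign = +, move right. Bounds: (2, +inf). Value = 3
The surreal number with sign expansion +++ is 3.

3


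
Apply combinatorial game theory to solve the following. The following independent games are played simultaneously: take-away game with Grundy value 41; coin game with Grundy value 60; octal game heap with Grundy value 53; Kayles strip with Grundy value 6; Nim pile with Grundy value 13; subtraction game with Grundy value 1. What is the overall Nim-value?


By the Sprague-Grundy theorem, the Grundy value of a sum of games is the XOR of individual Grundy values.
take-away game: Grundy value = 41. Running XOR: 0 XOR 41 = 41
coin game: Grundy value = 60. Running XOR: 41 XOR 60 = 21
octal game heap: Grundy value = 53. Running XOR: 21 XOR 53 = 32
Kayles strip: Grundy value = 6. Running XOR: 32 XOR 6 = 38
Nim pile: Grundy value = 13. Running XOR: 38 XOR 13 = 43
subtraction game: Grundy value = 1. Running XOR: 43 XOR 1 = 42
The combined Grundy value is 42.

42


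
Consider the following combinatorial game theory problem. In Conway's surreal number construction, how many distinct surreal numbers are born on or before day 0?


Day 0: {|} = 0 is born. Count = 1.
Day n: the number of surreal numbers born by day n is 2^(n+1) - 1.
By day 0: 2^1 - 1 = 1
By day 0: 1 surreal numbers.

1


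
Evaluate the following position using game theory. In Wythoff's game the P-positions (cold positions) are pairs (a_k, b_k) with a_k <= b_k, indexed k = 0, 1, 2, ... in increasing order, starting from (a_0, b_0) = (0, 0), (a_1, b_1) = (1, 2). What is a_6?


By Wythoff's theorem, a_k = floor(k * phi) and b_k = floor(k * phi^2) = a_k + k, where phi = (1 + sqrt(5))/2 is the golden ratio.
phi = (1 + sqrt(5))/2 = 1.618034
k = 6
k * phi = 6 * 1.618034 = 9.708204
a_6 = floor(k * phi) = 9

9


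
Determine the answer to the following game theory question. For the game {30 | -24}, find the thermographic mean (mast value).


Game = {30 | -24}, a switch {a | b} with numbers a > b.
Its thermograph has left wall a - t and right wall b + t, which meet at t = (a - b)/2, where both equal (a + b)/2. So the mast (mean value) is at (a + b)/2.
Mean = (30 + (-24))/2 = 6/2 = 3

3


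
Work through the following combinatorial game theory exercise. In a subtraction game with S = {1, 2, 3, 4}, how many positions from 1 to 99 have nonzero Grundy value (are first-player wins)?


Subtraction set S = {1, 2, 3, 4}, so G(n) = n mod 5.
G(n) = 0 when n is a multiple of 5.
Multiples of 5 in [1, 99]: 19
N-positions (nonzero Grundy) = 99 - 19 = 80

80


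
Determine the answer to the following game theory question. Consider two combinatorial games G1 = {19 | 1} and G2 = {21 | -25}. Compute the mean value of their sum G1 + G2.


G1 = {19 | 1}, G2 = {21 | -25}
Each is a switch {a | b} with numbers a > b; its mean value is (a + b)/2, and mean value is additive over game sums: m(G1 + G2) = m(G1) + m(G2).
Mean of G1 = (19 + (1))/2 = 20/2 = 10
Mean of G2 = (21 + (-25))/2 = -4/2 = -2
Mean of G1 + G2 = 10 + -2 = 8

8


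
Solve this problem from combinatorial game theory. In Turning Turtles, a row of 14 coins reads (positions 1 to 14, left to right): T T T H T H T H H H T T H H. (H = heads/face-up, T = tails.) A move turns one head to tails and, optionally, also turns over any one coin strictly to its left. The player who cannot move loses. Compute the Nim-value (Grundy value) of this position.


Coins: T T T H T H T H H H T T H H
Key fact: a single head at position k behaves exactly like a Nim heap of size k (turning it to T and optionally flipping a coin at j < k corresponds to moving the heap from k to j, or to 0), and heads combine as a disjunctive sum (two heads at the same place would cancel, matching j XOR j = 0). So the Nim-value is the XOR of the 1-indexed positions of the heads.
Face-up positions (1-indexed): [4, 6, 8, 9, 10, 13, 14]
XOR 0 with 4: 0 XOR 4 = 4
XOR 4 with 6: 4 XOR 6 = 2
XOR 2 with 8: 2 XOR 8 = 10
XOR 10 with 9: 10 XOR 9 = 3
XOR 3 with 10: 3 XOR 10 = 9
XOR 9 with 13: 9 XOR 13 = 4
XOR 4 with 14: 4 XOR 14 = 10
Nim-value = 10

10


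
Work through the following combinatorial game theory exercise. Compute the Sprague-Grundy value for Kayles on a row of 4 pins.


Kayles: a move removes 1 or 2 adjacent pins from a contiguous row.
Removing pins from a row of k leaves two independent rows (a, b) with a + b = k - 1 (one pin) or a + b = k - 2 (two pins); an end removal gives a = 0.
By Sprague-Grundy, G(k) = mex{ G(a) XOR G(b) } over all these splits. G(0) = 0.
G(1): splits (0,0):0^0=0 -> mex({0}) = 1
G(2): splits (0,1):0^1=1 (0,0):0^0=0 -> mex({0, 1}) = 2
G(3): splits (0,2):0^2=2 (1,1):1^1=0 (0,1):0^1=1 -> mex({0, 1, 2}) = 3
G(4): splits (0,3):0^3=3 (1,2):1^2=3 (0,2):0^2=2 (1,1):1^1=0 -> mex({0, 2, 3}) = 1
Therefore G(4) = 1.

1


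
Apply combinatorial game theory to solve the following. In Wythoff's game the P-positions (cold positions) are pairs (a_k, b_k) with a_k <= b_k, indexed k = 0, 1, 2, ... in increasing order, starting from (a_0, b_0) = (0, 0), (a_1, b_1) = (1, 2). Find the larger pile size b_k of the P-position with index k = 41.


By Wythoff's theorem, a_k = floor(k * phi) and b_k = floor(k * phi^2) = a_k + k, where phi = (1 + sqrt(5))/2 is the golden ratio.
phi = (1 + sqrt(5))/2 = 1.618034
phi^2 = phi + 1 = 2.618034
k = 41
k * phi^2 = 41 * 2.618034 = 107.339394
b_41 = floor(k * phi^2) = 107 (check: a_41 + k = 66 + 41 = 107)

107


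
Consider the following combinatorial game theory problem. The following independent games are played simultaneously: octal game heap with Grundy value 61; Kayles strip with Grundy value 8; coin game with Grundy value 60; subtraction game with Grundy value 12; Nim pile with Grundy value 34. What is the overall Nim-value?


By the Sprague-Grundy theorem, the Grundy value of a sum of games is the XOR of individual Grundy values.
octal game heap: Grundy value = 61. Running XOR: 0 XOR 61 = 61
Kayles strip: Grundy value = 8. Running XOR: 61 XOR 8 = 53
coin game: Grundy value = 60. Running XOR: 53 XOR 60 = 9
subtraction game: Grundy value = 12. Running XOR: 9 XOR 12 = 5
Nim pile: Grundy value = 34. Running XOR: 5 XOR 34 = 39
The combined Grundy value is 39.

39


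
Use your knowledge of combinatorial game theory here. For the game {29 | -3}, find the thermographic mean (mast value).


Game = {29 | -3}, a switch {a | b} with numbers a > b.
Its thermograph has left wall a - t and right wall b + t, which meet at t = (a - b)/2, where both equal (a + b)/2. So the mast (mean value) is at (a + b)/2.
Mean = (29 + (-3))/2 = 26/2 = 13

13


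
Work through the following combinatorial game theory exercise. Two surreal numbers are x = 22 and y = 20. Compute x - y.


x = 22, y = 20
x - y = 22 - 20 = 2

2


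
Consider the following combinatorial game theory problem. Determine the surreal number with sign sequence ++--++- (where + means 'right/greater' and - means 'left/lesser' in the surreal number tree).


Sign expansion: ++--++-
Rule: track bounds (lo, hi), initially (-inf, +inf). On '+', the current value becomes lo and we move to the simplest number in (value, hi): value + 1 if hi = +inf, otherwise the midpoint (value + hi)/2. On '-', the current value becomes hi and we move to value - 1 if lo = -inf, otherwise the midpoint (lo + value)/2.
Start at 0.
Step 1: sign = +, move right. Bounds: (0, +inf). Value = 1
Step 2: sign = +, move right. Bounds: (1, +inf). Value = 2
Step 3: sign = -, move left. Bounds: (1, 2). Value = 3/2
Step 4: sign = -, move left. Bounds: (1, 3/2). Value = 5/4
Step 5: sign = +, move right. Bounds: (5/4, 3/2). Value = 11/8
Step 6: sign = +, move right. Bounds: (11/8, 3/2). Value = 23/16
Step 7: sign = -, move left. Bounds: (11/8, 23/16). Value = 45/32
The surreal number with sign expansion ++--++- is 45/32.

45/32


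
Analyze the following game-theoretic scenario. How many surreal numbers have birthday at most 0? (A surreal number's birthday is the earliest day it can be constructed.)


Day 0: {|} = 0 is born. Count = 1.
Day n: the number of surreal numbers born by day n is 2^(n+1) - 1.
By day 0: 2^1 - 1 = 1
By day 0: 1 surreal numbers.

1


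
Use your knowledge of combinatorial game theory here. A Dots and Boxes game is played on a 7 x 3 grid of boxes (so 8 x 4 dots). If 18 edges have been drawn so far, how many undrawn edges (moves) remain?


Grid: 7 x 3 boxes, i.e. 8 rows and 4 columns of dots.
Horizontal edges: (rows + 1) * cols = 8 * 3 = 24
Vertical edges: rows * (cols + 1) = 7 * 4 = 28
Total edges: 24 + 28 = 52
Edges drawn: 18
Remaining: 52 - 18 = 34

34


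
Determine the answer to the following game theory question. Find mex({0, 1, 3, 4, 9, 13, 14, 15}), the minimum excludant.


Set = {0, 1, 3, 4, 9, 13, 14, 15}
0 is in the set.
1 is in the set.
2 is NOT in the set. This is the mex.
mex = 2

2


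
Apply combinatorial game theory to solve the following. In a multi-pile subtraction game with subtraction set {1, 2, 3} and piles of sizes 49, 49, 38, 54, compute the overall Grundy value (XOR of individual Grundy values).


Subtraction set: {1, 2, 3}
For this subtraction set, G(n) = n mod 4 (period = max + 1 = 4).
Pile 1 (size 49): G(49) = 49 mod 4 = 1
Pile 2 (size 49): G(49) = 49 mod 4 = 1
Pile 3 (size 38): G(38) = 38 mod 4 = 2
Pile 4 (size 54): G(54) = 54 mod 4 = 2
Total Grundy value = XOR of all: 1 XOR 1 XOR 2 XOR 2 = 0

0


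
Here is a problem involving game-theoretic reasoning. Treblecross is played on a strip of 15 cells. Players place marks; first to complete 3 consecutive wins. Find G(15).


Treblecross: place X on empty cells; 3-in-a-row wins.
Playing within two cells of an existing X lets the opponent win at once, so sensible play treats the cells i-2..i+2 around each X as dead. The player left with no safe cell loses, so this is a normal-play take-away game on strips of safe cells.
Placing X at cell i (0-indexed) of a strip of k safe cells leaves independent strips of sizes max(0, i-2) and max(0, k-i-3). Hence G(k) = mex{ G(max(0,i-2)) XOR G(max(0,k-i-3)) : 0 <= i < k }, with G(0) = 0.
G(1): splits (0,0):0^0=0 -> mex({0}) = 1
G(2): splits (0,0):0^0=0 -> mex({0}) = 1
G(3): splits (0,0):0^0=0 -> mex({0}) = 1
G(4): splits (0,1):0^1=1 (0,0):0^0=0 -> mex({0, 1}) = 2
G(5): splits (0,2):0^1=1 (0,1):0^1=1 (0,0):0^0=0 -> mex({0, 1}) = 2
G(6) = mex({1}) = 0
G(7) = mex({0, 1, 2}) = 3
G(8) = mex({0, 1, 2}) = 3
G(9) = mex({0, 2}) = 1
G(10) = mex({0, 2, 3}) = 1
G(11) = mex({0, 3}) = 1
G(12) = mex({1, 3}) = 0
G(13) = mex({0, 1, 2, 3}) = 4
G(14) = mex({0, 1, 2}) = 3
G(15) = mex({0, 1, 2}) = 3
Therefore G(15) = 3.

3


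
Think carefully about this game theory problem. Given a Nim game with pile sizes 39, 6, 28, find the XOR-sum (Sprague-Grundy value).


We need the XOR (exclusive or) of all pile sizes.
After XOR-ing pile 1 (size 39): 0 XOR 39 = 39
After XOR-ing pile 2 (size 6): 39 XOR 6 = 33
After XOR-ing pile 3 (size 28): 33 XOR 28 = 61
The Nim-value of this position is 61.

61


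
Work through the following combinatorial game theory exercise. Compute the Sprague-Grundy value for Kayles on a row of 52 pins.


Kayles: a move removes 1 or 2 adjacent pins from a contiguous row.
Removing pins from a row of k leaves two independent rows (a, b) with a + b = k - 1 (one pin) or a + b = k - 2 (two pins); an end removal gives a = 0.
By Sprague-Grundy, G(k) = mex{ G(a) XOR G(b) } over all these splits. G(0) = 0.
G(1): splits (0,0):0^0=0 -> mex({0}) = 1
G(2): splits (0,1):0^1=1 (0,0):0^0=0 -> mex({0, 1}) = 2
G(3): splits (0,2):0^2=2 (1,1):1^1=0 (0,1):0^1=1 -> mex({0, 1, 2}) = 3
G(4): splits (0,3):0^3=3 (1,2):1^2=3 (0,2):0^2=2 (1,1):1^1=0 -> mex({0, 2, 3}) = 1
G(5): splits (0,4):0^1=1 (1,3):1^3=2 (2,2):2^2=0 (0,3):0^3=3 (1,2):1^2=3 -> mex({0, 1, 2, 3}) = 4
G(6) = mex({0, 1, 2, 4}) = 3
G(7) = mex({0, 1, 3, 4, 5}) = 2
G(8) = mex({0, 2, 3, 5, 6}) = 1
G(9) = mex({0, 1, 2, 3, 6, 7}) = 4
G(10) = mex({0, 1, 3, 4, 5, 7}) = 2
G(11) = mex({0, 1, 2, 3, 4, 5}) = 6
G(12) = mex({0, 1, 2, 3, 5, 6, 7}) = 4
G(13) = mex({0, 2, 3, 4, 6, 7}) = 1
G(14) = mex({0, 1, 4, 5, 6, 7}) = 2
G(15) = mex({0, 1, 2, 3, 4, 5, 6}) = 7
G(16) = mex({0, 2, 3, 5, 6, 7}) = 1
G(17) = mex({0, 1, 2, 3, 5, 6, 7}) = 4
G(18) = mex({0, 1, 2, 4, 5, 6}) = 3
G(19) = mex({0, 1, 3, 4, 5, 7}) = 2
G(20) = mex({0, 2, 3, 4, 5, 6, 7}) = 1
G(21) = mex({0, 1, 2, 3, 5, 6, 7}) = 4
G(22) = mex({0, 1, 2, 3, 4, 5, 7}) = 6
G(23) = mex({0, 1, 2, 3, 4, 5, 6}) = 7
G(24) = mex({0, 1, 2, 3, 5, 6, 7}) = 4
G(25) = mex({0, 2, 3, 4, 6, 7}) = 1
G(26) = mex({0, 1, 3, 4, 5, 6, 7}) = 2
G(27) = mex({0, 1, 2, 3, 4, 5, 6, 7}) = 8
G(28) = mex({0, 1, 2, 3, 4, 6, 7, 8}) = 5
G(29) = mex({0, 1, 2, 3, 5, 6, 7, 8, 9}) = 4
G(30) = mex({0, 1, 2, 3, 4, 5, 6, 9, 10}) = 7
G(31) = mex({0, 1, 3, 4, 5, 7, 10, 11}) = 2
G(32) = mex({0, 2, 3, 4, 5, 6, 7, 9, 11}) = 1
G(33) = mex({0, 1, 2, 3, 4, 5, 6, 7, 9, 12}) = 8
G(34) = mex({0, 1, 2, 3, 4, 5, 7, 8, 11, 12}) = 6
G(35) = mex({0, 1, 2, 3, 4, 5, 6, 8, 9, 10, 11}) = 7
G(36) = mex({0, 1, 2, 3, 5, 6, 7, 9, 10}) = 4
G(37) = mex({0, 2, 3, 4, 6, 7, 9, 10, 11, 12}) = 1
G(38) = mex({0, 1, 3, 4, 5, 6, 7, 9, 10, 11, 12}) = 2
G(39) = mex({0, 1, 2, 4, 5, 6, 7, 9, 10, 12, 14}) = 3
G(40) = mex({0, 2, 3, 4, 6, 7, 11, 12, 14}) = 1
G(41) = mex({0, 1, 2, 3, 5, 6, 7, 9, 10, 11, 12}) = 4
G(42) = mex({0, 1, 2, 3, 4, 5, 6, 9, 10}) = 7
G(43) = mex({0, 1, 3, 4, 5, 7, 9, 10, 12, 15}) = 2
G(44) = mex({0, 2, 3, 4, 5, 6, 7, 9, 10, 12, 15}) = 1
G(45) = mex({0, 1, 2, 3, 4, 5, 6, 7, 9, 10, 12, 14}) = 8
G(46) = mex({0, 1, 3, 4, 5, 7, 8, 11, 12, 14}) = 2
G(47) = mex({0, 1, 2, 3, 4, 5, 6, 8, 9, 10, 11, 12}) = 7
G(48) = mex({0, 1, 2, 3, 5, 6, 7, 9, 10}) = 4
G(49) = mex({0, 2, 3, 4, 6, 7, 9, 10, 11, 12, 15}) = 1
G(50) = mex({0, 1, 4, 5, 6, 7, 9, 11, 12, 14, 15}) = 2
G(51) = mex({0, 1, 2, 3, 4, 5, 6, 7, 9, 12, 14, 15}) = 8
G(52) = mex({0, 2, 3, 4, 5, 6, 7, 8, 11, 12, 15}) = 1
Therefore G(52) = 1.

1


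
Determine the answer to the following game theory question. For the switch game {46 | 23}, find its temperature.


The game is {46 | 23}, a switch {a | b} with numbers a > b.
Cooling {a | b} by t gives {a - t | b + t}, which stops being hot when a - t = b + t, i.e. at t = (a - b)/2. So the temperature of a switch is (a - b)/2.
Temperature = (Left option - Right option) / 2
= (46 - (23)) / 2
= 23 / 2
= 23/2

23/2


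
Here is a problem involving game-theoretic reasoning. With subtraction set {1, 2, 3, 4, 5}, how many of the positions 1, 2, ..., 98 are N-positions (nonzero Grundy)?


Subtraction set S = {1, 2, 3, 4, 5}, so G(n) = n mod 6.
G(n) = 0 when n is a multiple of 6.
Multiples of 6 in [1, 98]: 16
N-positions (nonzero Grundy) = 98 - 16 = 82

82


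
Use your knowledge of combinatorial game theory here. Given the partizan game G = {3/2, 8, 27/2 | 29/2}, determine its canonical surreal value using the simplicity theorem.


Left options: {3/2, 8, 27/2}, max = 27/2
Right options: {29/2}, min = 29/2
All options are numbers and max(Left) < min(Right), so by the simplicity theorem the value is the simplest (earliest-born) number strictly between 27/2 and 29/2.
The only integer strictly between 27/2 and 29/2 is 14.
No non-integer in the interval can be simpler: if x is a non-integer in the interval, then floor(x) or ceil(x) also lies in the interval (the interval contains an integer), and both are proper prefixes of x's sign expansion, i.e. born earlier. So the game value is 14.
Game value = 14

14


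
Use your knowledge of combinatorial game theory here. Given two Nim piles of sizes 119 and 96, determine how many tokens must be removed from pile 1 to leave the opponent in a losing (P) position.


Piles: 119 and 96
Current XOR: 119 XOR 96 = 23 (non-zero, so this is an N-position).
To make the XOR zero, we need to find a move that balances the piles.
For pile 1 (size 119): target = 119 XOR 23 = 96
We reduce pile 1 from 119 to 96.
Tokens removed: 119 - 96 = 23
Verification: 96 XOR 96 = 0

23


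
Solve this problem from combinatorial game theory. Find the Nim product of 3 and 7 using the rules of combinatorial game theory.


Nim multiplication is bilinear over XOR: (u XOR v) * w = (u*w) XOR (v*w).
So we split each operand into its bit components and XOR the pairwise Nim products.
3 = 1 + 2 (as XOR of powers of 2).
7 = 1 + 2 + 4 (as XOR of powers of 2).
Using the standard Nim-product table on single bits:
  2*2 = 3,   2*4 = 8,   2*8 = 12,
  4*4 = 6,   4*8 = 11,  8*8 = 13,
and  1*x = x (identity), k*l = l*k (commutative).
Pairwise Nim products:
  1 * 1 = 1
  1 * 2 = 2
  1 * 4 = 4
  2 * 1 = 2
  2 * 2 = 3
  2 * 4 = 8
XOR them: 1 XOR 2 XOR 4 XOR 2 XOR 3 XOR 8 = 14.
Result: 3 * 7 = 14 (in Nim).

14


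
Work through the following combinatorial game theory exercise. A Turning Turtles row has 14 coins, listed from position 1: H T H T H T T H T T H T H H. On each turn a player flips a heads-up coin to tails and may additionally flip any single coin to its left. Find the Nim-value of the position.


Coins: H T H T H T T H T T H T H H
Key fact: a single head at position k behaves exactly like a Nim heap of size k (turning it to T and optionally flipping a coin at j < k corresponds to moving the heap from k to j, or to 0), and heads combine as a disjunctive sum (two heads at the same place would cancel, matching j XOR j = 0). So the Nim-value is the XOR of the 1-indexed positions of the heads.
Face-up positions (1-indexed): [1, 3, 5, 8, 11, 13, 14]
XOR 0 with 1: 0 XOR 1 = 1
XOR 1 with 3: 1 XOR 3 = 2
XOR 2 with 5: 2 XOR 5 = 7
XOR 7 with 8: 7 XOR 8 = 15
XOR 15 with 11: 15 XOR 11 = 4
XOR 4 with 13: 4 XOR 13 = 9
XOR 9 with 14: 9 XOR 14 = 7
Nim-value = 7

7


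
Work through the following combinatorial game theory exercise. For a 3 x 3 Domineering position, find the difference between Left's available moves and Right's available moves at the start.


Board is 3 x 3 (rows x cols).
Left (vertical) placements: (rows-1) * cols = 2 * 3 = 6
Right (horizontal) placements: rows * (cols-1) = 3 * 2 = 6
Advantage = Left - Right = 6 - 6 = 0

0


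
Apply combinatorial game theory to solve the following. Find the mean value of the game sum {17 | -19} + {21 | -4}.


G1 = {17 | -19}, G2 = {21 | -4}
Each is a switch {a | b} with numbers a > b; its mean value is (a + b)/2, and mean value is additive over game sums: m(G1 + G2) = m(G1) + m(G2).
Mean of G1 = (17 + (-19))/2 = -2/2 = -1
Mean of G2 = (21 + (-4))/2 = 17/2 = 17/2
Mean of G1 + G2 = -1 + 17/2 = 15/2

15/2


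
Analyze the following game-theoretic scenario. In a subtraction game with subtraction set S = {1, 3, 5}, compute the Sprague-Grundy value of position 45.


The subtraction set is S = {1, 3, 5}.
G(k) = mex{ G(k - s) : s in S, s <= k }. We compute iteratively: G(0) = 0.
G(1) = mex({0}) = 1
G(2) = mex({1}) = 0
G(3) = mex({0}) = 1
G(4) = mex({1}) = 0
G(5) = mex({0}) = 1
G(6) = mex({1}) = 0
Observe that G(2)..G(6) = 0, 1, 0, 1, 0 repeats G(0)..G(4) = 0, 1, 0, 1, 0.
For k >= max(S) = 5, G(k) is determined by the previous 5 values G(k-5)..G(k-1); a window of 5 consecutive values has recurred shifted by 2, so by induction G(k + 2) = G(k) for all k >= 0: the sequence is periodic from the start with period 2.
One period: G(0..1) = 0, 1.
45 mod 2 = 1, so G(45) = G(1) = 1.

1


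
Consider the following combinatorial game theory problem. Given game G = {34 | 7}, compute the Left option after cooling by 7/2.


Original game: {34 | 7} (a switch {a | b} with a > b).
Cooling by t (for t below the temperature (a - b)/2 = 27/2) taxes each move by t: {a | b} cooled by t is {a - t | b + t}.
Cooling amount: t = 7/2
Cooled Left option: 34 - 7/2 = 61/2
Cooled Right option: 7 + 7/2 = 21/2
Cooled game: {61/2 | 21/2}
Left option = 61/2

61/2


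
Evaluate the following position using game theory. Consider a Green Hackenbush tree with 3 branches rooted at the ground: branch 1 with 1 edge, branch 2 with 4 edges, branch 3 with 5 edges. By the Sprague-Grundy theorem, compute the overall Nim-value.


The tree has 3 branches from the ground vertex.
In Green Hackenbush, the Nim-value of a simple path of length k is k.
Branch 1: length 1, Nim-value = 1
Branch 2: length 4, Nim-value = 4
Branch 3: length 5, Nim-value = 5
Total Nim-value = XOR of all branch values:
0 XOR 1 = 1
1 XOR 4 = 5
5 XOR 5 = 0
Nim-value of the tree = 0

0


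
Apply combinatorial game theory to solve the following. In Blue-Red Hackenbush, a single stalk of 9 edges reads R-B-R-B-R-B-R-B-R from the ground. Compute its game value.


Edges (from ground): R-B-R-B-R-B-R-B-R
By Berlekamp's sign-expansion rule, a Blue-Red Hackenbush stalk has the value of the surreal number whose sign sequence is the edge sequence with B -> + and R -> -.
Sign sequence: -+-+-+-+-
Trace the sign expansion in the surreal number tree, starting from 0:
Edge 1: R (sign -) -> bounds (-inf, 0), value = -1
Edge 2: B (sign +) -> bounds (-1, 0), value = -1/2
Edge 3: R (sign -) -> bounds (-1, -1/2), value = -3/4
Edge 4: B (sign +) -> bounds (-3/4, -1/2), value = -5/8
Edge 5: R (sign -) -> bounds (-3/4, -5/8), value = -11/16
Edge 6: B (sign +) -> bounds (-11/16, -5/8), value = -21/32
Edge 7: R (sign -) -> bounds (-11/16, -21/32), value = -43/64
Edge 8: B (sign +) -> bounds (-43/64, -21/32), value = -85/128
Edge 9: R (sign -) -> bounds (-43/64, -85/128), value = -171/256
Game value = -171/256

-171/256


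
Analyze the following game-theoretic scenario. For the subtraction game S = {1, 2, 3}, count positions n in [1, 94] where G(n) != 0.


Subtraction set S = {1, 2, 3}, so G(n) = n mod 4.
G(n) = 0 when n is a multiple of 4.
Multiples of 4 in [1, 94]: 23
N-positions (nonzero Grundy) = 94 - 23 = 71

71


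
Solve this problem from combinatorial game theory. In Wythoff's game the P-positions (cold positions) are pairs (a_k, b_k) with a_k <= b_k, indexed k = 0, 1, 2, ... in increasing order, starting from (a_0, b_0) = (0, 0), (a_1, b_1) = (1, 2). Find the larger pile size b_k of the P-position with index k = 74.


By Wythoff's theorem, a_k = floor(k * phi) and b_k = floor(k * phi^2) = a_k + k, where phi = (1 + sqrt(5))/2 is the golden ratio.
phi = (1 + sqrt(5))/2 = 1.618034
phi^2 = phi + 1 = 2.618034
k = 74
k * phi^2 = 74 * 2.618034 = 193.734515
b_74 = floor(k * phi^2) = 193 (check: a_74 + k = 119 + 74 = 193)

193


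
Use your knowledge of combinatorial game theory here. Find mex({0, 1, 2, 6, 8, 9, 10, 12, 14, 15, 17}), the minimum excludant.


Set = {0, 1, 2, 6, 8, 9, 10, 12, 14, 15, 17}
0 is in the set.
1 is in the set.
2 is in the set.
3 is NOT in the set. This is the mex.
mex = 3

3


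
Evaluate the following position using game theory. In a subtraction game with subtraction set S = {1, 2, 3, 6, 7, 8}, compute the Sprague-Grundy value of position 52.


The subtraction set is S = {1, 2, 3, 6, 7, 8}.
G(k) = mex{ G(k - s) : s in S, s <= k }. We compute iteratively: G(0) = 0.
G(1) = mex({0}) = 1
G(2) = mex({0, 1}) = 2
G(3) = mex({0, 1, 2}) = 3
G(4) = mex({1, 2, 3}) = 0
G(5) = mex({0, 2, 3}) = 1
G(6) = mex({0, 1, 3}) = 2
G(7) = mex({0, 1, 2}) = 3
G(8) = mex({0, 1, 2, 3}) = 4
G(9) = mex({1, 2, 3, 4}) = 0
G(10) = mex({0, 2, 3, 4}) = 1
G(11) = mex({0, 1, 3, 4}) = 2
G(12) = mex({0, 1, 2}) = 3
G(13) = mex({1, 2, 3}) = 0
G(14) = mex({0, 2, 3, 4}) = 1
G(15) = mex({0, 1, 3, 4}) = 2
G(16) = mex({0, 1, 2, 4}) = 3
Observe that G(9)..G(16) = 0, 1, 2, 3, 0, 1, 2, 3 repeats G(0)..G(7) = 0, 1, 2, 3, 0, 1, 2, 3.
For k >= max(S) = 8, G(k) is determined by the previous 8 values G(k-8)..G(k-1); a window of 8 consecutive values has recurred shifted by 9, so by induction G(k + 9) = G(k) for all k >= 0: the sequence is periodic from the start with period 9.
One period: G(0..8) = 0, 1, 2, 3, 0, 1, 2, 3, 4.
52 mod 9 = 7, so G(52) = G(7) = 3.

3
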